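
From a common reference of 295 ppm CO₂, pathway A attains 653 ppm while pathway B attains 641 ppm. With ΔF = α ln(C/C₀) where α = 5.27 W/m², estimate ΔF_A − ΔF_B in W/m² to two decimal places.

ΔF_A = 5.27 ln(653/295) = 5.27 × 0.79460 = 4.1875 W/m².
ΔF_B = 5.27 ln(641/295) = 5.27 × 0.77605 = 4.0898 W/m².
Difference: 4.1875 − 4.0898 = 0.0977 W/m².

ΔF_A − ΔF_B = 0.10 W/m²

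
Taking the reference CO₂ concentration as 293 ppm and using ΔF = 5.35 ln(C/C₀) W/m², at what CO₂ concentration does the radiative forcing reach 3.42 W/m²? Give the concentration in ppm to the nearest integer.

Set 5.35 ln(C/293) = 3.42, so ln(C/293) = 3.42/5.35 = 0.63925.
Then C/293 = e^0.63925 = 1.89506, giving C = 293 × 1.89506 = 555.25 ppm.

C ≈ 555 ppm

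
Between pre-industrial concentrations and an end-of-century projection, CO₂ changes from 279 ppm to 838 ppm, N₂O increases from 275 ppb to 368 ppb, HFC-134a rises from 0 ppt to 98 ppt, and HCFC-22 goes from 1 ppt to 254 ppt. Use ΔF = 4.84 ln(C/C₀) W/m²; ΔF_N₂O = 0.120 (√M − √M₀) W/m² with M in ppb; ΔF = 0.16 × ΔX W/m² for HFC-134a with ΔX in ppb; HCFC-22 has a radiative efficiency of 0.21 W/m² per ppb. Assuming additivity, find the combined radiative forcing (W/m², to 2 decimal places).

ΔF = 5.70 W/m²

CO₂: 4.84 × ln(838/279) = 4.84 × ln(3.00358) = 4.84 × 1.09980 = 5.3230 W/m².
N₂O: 0.120 × (√368 − √275) = 0.120 × (19.1833 − 16.5831) = 0.120 × 2.6002 = 0.3120 W/m².
HFC-134a: Δ = 98 − 0 = 98 ppt = 0.098 ppb; ΔF = 0.16 × 0.098 = 0.0157 W/m².
HCFC-22: Δ = 254 − 1 = 253 ppt = 0.253 ppb; ΔF = 0.21 × 0.253 = 0.0531 W/m².
Total ΔF = 5.3230 + 0.3120 + 0.0157 + 0.0531 = 5.7038 W/m².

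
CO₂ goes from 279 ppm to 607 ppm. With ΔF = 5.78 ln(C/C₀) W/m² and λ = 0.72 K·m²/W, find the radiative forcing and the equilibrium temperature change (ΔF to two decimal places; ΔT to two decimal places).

CO₂: 5.78 × ln(607/279) = 5.78 × ln(2.17563) = 5.78 × 0.77732 = 4.4929 W/m².
ΔT = λ ΔF = 0.72 × 4.49 = 3.2328 K.

ΔF = 4.49 W/m²; ΔT = 3.23 K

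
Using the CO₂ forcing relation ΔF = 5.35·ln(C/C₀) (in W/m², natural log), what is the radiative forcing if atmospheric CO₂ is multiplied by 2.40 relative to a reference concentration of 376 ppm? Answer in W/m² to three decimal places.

ΔF = 4.684 W/m²

ΔF = 5.35 × ln(2.40) = 5.35 × 0.87547 = 4.6838 W/m².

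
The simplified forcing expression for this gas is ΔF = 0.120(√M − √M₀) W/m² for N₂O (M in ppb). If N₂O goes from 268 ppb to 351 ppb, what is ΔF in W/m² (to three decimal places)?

N₂O: 0.120 × (√351 − √268) = 0.120 × (18.7350 − 16.3707) = 0.120 × 2.3643 = 0.2837 W/m².

ΔF = 0.284 W/m²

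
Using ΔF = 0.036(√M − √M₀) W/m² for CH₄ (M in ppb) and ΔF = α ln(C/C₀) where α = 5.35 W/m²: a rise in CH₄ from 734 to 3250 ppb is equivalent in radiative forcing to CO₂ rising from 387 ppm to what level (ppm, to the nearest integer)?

CH₄ forcing: 0.036 × (√3250 − √734) = 0.036 × (57.0088 − 27.0924) = 0.036 × 29.9164 = 1.07699 W/m².
Set 5.35 ln(C/387) = 1.07699: ln(C/387) = 1.07699/5.35 = 0.20131, so C = 387 × e^0.20131 = 387 × 1.22300 = 473.30 ppm.

C ≈ 473 ppm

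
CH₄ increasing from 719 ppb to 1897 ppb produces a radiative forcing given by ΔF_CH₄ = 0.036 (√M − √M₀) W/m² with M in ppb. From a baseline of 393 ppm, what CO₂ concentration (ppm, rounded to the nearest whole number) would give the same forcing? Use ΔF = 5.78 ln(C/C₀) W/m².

C ≈ 436 ppm

CH₄ forcing: 0.036 × (√1897 − √719) = 0.036 × (43.5546 − 26.8142) = 0.036 × 16.7404 = 0.60265 W/m².
Set 5.78 ln(C/393) = 0.60265: ln(C/393) = 0.60265/5.78 = 0.10426, so C = 393 × e^0.10426 = 393 × 1.10989 = 436.19 ppm.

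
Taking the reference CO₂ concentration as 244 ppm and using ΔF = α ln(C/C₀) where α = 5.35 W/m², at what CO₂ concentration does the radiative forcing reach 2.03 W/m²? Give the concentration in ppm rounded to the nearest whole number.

C ≈ 357 ppm

Set 5.35 ln(C/244) = 2.03, so ln(C/244) = 2.03/5.35 = 0.37944.
Then C/244 = e^0.37944 = 1.46147, giving C = 244 × 1.46147 = 356.60 ppm.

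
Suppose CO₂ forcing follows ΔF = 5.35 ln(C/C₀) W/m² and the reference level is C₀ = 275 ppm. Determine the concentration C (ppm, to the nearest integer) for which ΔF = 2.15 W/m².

Set 5.35 ln(C/275) = 2.15, so ln(C/275) = 2.15/5.35 = 0.40187.
Then C/275 = e^0.40187 = 1.49462, giving C = 275 × 1.49462 = 411.02 ppm.

C ≈ 411 ppm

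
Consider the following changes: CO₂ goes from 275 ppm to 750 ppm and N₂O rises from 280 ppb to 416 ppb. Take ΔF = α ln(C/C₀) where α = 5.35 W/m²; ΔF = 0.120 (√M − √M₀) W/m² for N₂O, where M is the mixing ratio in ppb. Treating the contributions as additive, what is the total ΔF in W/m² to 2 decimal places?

ΔF = 5.81 W/m²

CO₂: 5.35 × ln(750/275) = 5.35 × ln(2.72727) = 5.35 × 1.00330 = 5.3677 W/m².
N₂O: 0.120 × (√416 − √280) = 0.120 × (20.3961 − 16.7332) = 0.120 × 3.6629 = 0.4395 W/m².
Total ΔF = 5.3677 + 0.4395 = 5.8072 W/m².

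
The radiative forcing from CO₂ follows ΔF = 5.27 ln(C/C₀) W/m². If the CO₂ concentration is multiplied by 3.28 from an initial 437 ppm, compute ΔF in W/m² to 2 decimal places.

Because the forcing depends only on the ratio C/C₀, the initial concentration does not enter.
ΔF = 5.27 × ln(3.28) = 5.27 × 1.18784 = 6.2599 W/m².

ΔF = 6.26 W/m²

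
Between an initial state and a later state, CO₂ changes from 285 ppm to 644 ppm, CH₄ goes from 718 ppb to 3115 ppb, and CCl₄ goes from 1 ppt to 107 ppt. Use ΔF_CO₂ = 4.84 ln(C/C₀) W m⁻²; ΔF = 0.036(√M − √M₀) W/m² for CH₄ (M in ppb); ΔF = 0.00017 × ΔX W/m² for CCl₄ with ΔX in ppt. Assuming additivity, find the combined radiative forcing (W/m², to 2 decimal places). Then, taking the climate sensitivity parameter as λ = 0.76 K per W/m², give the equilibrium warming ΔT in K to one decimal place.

CO₂: 4.84 × ln(644/285) = 4.84 × ln(2.25965) = 4.84 × 0.81521 = 3.9456 W/m².
CH₄: 0.036 × (√3115 − √718) = 0.036 × (55.8122 − 26.7955) = 0.036 × 29.0167 = 1.0446 W/m².
CCl₄: ΔF = 0.00017 × (107 − 1) = 0.00017 × 106 = 0.0180 W/m².
Total ΔF = 3.9456 + 1.0446 + 0.0180 = 5.0082 W/m².
ΔT = λ ΔF = 0.76 × 5.01 = 3.8076 K.

ΔF = 5.01 W/m²; ΔT = 3.8 K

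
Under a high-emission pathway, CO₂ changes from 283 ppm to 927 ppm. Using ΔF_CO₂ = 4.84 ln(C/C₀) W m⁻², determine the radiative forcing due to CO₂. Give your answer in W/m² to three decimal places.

ΔF = 5.743 W/m²

CO₂: 4.84 × ln(927/283) = 4.84 × ln(3.27562) = 4.84 × 1.18651 = 5.7427 W/m².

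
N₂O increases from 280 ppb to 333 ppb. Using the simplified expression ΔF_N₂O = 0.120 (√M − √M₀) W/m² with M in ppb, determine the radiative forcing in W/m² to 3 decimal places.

ΔF = 0.182 W/m²

N₂O: 0.120 × (√333 − √280) = 0.120 × (18.2483 − 16.7332) = 0.120 × 1.5151 = 0.1818 W/m².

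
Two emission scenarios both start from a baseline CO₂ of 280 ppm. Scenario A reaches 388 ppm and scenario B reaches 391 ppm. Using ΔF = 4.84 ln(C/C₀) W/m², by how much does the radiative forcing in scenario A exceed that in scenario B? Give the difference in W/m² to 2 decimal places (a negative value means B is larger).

ΔF_A − ΔF_B = -0.04 W/m²

ΔF_A = 4.84 ln(388/280) = 4.84 × 0.32622 = 1.5789 W/m².
ΔF_B = 4.84 ln(391/280) = 4.84 × 0.33392 = 1.6162 W/m².
Difference: 1.5789 − 1.6162 = -0.0373 W/m².
(Equivalently, ΔF_A − ΔF_B = 4.84 ln(388/391) = 4.84 × -0.00770 = -0.0373 W/m².)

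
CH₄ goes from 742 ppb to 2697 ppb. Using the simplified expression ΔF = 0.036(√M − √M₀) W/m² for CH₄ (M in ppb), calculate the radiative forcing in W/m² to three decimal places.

CH₄: 0.036 × (√2697 − √742) = 0.036 × (51.9326 − 27.2397) = 0.036 × 24.6929 = 0.8889 W/m².

ΔF = 0.889 W/m²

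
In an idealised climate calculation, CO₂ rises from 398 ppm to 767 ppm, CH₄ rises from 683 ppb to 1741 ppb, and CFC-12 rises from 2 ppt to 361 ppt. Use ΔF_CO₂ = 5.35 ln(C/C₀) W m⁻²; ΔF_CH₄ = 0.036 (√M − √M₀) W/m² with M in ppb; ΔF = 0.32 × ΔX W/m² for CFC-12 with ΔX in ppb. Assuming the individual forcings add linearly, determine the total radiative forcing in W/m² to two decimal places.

ΔF = 4.19 W/m²

CO₂: 5.35 × ln(767/398) = 5.35 × ln(1.92714) = 5.35 × 0.65604 = 3.5098 W/m².
CH₄: 0.036 × (√1741 − √683) = 0.036 × (41.7253 − 26.1343) = 0.036 × 15.5910 = 0.5613 W/m².
CFC-12: Δ = 361 − 2 = 359 ppt = 0.359 ppb; ΔF = 0.32 × 0.359 = 0.1149 W/m².
Total ΔF = 3.5098 + 0.5613 + 0.1149 = 4.1860 W/m².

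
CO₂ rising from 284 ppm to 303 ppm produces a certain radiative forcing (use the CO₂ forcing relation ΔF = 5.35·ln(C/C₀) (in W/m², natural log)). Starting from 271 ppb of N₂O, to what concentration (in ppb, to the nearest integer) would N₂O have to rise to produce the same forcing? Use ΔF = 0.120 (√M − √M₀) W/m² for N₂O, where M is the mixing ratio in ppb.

CO₂ forcing: 5.35 × ln(303/284) = 5.35 × 0.064759 = 0.34646 W/m².
Set 0.120(√M − √271) = 0.34646: √M = 0.34646/0.120 + √271 = 2.8872 + 16.4621 = 19.3493.
M = (19.3493)² = 374.40 ppb.

M ≈ 374 ppb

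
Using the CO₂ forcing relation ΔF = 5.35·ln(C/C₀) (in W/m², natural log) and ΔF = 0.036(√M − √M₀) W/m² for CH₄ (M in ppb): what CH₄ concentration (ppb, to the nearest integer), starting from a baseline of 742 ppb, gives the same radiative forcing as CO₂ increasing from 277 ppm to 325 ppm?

CO₂ forcing: 5.35 × ln(325/277) = 5.35 × 0.159808 = 0.85497 W/m².
Set 0.036(√M − √742) = 0.85497: √M = 0.85497/0.036 + √742 = 23.7492 + 27.2397 = 50.9889.
M = (50.9889)² = 2599.87 ppb.

M ≈ 2600 ppb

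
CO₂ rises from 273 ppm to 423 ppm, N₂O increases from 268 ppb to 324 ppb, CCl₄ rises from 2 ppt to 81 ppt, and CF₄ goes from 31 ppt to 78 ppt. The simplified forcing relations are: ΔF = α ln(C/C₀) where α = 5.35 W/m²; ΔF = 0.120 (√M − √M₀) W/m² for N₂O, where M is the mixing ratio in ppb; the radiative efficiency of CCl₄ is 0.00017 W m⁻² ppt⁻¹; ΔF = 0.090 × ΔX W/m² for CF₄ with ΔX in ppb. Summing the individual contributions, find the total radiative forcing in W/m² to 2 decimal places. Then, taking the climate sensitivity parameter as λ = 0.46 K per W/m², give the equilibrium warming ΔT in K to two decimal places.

CO₂: 5.35 × ln(423/273) = 5.35 × ln(1.54945) = 5.35 × 0.43790 = 2.3428 W/m².
N₂O: 0.120 × (√324 − √268) = 0.120 × (18.0000 − 16.3707) = 0.120 × 1.6293 = 0.1955 W/m².
CCl₄: ΔF = 0.00017 × (81 − 2) = 0.00017 × 79 = 0.0134 W/m².
CF₄: Δ = 78 − 31 = 47 ppt = 0.047 ppb; ΔF = 0.090 × 0.047 = 0.0042 W/m².
Total ΔF = 2.3428 + 0.1955 + 0.0134 + 0.0042 = 2.5559 W/m².
ΔT = λ ΔF = 0.46 × 2.56 = 1.1776 K.

ΔF = 2.56 W/m²; ΔT = 1.18 K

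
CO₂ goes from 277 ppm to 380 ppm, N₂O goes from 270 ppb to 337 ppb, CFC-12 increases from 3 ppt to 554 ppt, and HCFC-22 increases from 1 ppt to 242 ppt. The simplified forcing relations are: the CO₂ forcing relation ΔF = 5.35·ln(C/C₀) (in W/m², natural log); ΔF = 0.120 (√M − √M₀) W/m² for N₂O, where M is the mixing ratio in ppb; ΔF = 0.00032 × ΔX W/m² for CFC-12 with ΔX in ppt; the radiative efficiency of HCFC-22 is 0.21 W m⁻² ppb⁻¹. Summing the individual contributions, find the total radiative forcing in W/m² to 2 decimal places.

CO₂: 5.35 × ln(380/277) = 5.35 × ln(1.37184) = 5.35 × 0.31615 = 1.6914 W/m².
N₂O: 0.120 × (√337 − √270) = 0.120 × (18.3576 − 16.4317) = 0.120 × 1.9259 = 0.2311 W/m².
CFC-12: ΔF = 0.00032 × (554 − 3) = 0.00032 × 551 = 0.1763 W/m².
HCFC-22: Δ = 242 − 1 = 241 ppt = 0.241 ppb; ΔF = 0.21 × 0.241 = 0.0506 W/m².
Total ΔF = 1.6914 + 0.2311 + 0.1763 + 0.0506 = 2.1494 W/m².

ΔF = 2.15 W/m²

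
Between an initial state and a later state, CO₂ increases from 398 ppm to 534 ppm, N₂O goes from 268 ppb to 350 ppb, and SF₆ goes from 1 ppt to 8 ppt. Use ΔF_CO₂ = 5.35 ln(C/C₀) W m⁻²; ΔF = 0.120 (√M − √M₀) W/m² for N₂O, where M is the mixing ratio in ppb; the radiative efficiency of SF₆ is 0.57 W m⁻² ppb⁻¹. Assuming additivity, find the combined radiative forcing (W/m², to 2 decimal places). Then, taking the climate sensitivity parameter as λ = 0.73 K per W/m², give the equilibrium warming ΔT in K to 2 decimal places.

ΔF = 1.86 W/m²; ΔT = 1.36 K

CO₂: 5.35 × ln(534/398) = 5.35 × ln(1.34171) = 5.35 × 0.29394 = 1.5726 W/m².
N₂O: 0.120 × (√350 − √268) = 0.120 × (18.7083 − 16.3707) = 0.120 × 2.3376 = 0.2805 W/m².
SF₆: Δ = 8 − 1 = 7 ppt = 0.007 ppb; ΔF = 0.57 × 0.007 = 0.0040 W/m².
Total ΔF = 1.5726 + 0.2805 + 0.0040 = 1.8571 W/m².
ΔT = λ ΔF = 0.73 × 1.86 = 1.3578 K.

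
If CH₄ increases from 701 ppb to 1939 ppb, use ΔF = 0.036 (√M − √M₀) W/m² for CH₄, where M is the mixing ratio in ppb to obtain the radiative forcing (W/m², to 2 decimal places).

ΔF = 0.63 W/m²

CH₄: 0.036 × (√1939 − √701) = 0.036 × (44.0341 − 26.4764) = 0.036 × 17.5577 = 0.6321 W/m².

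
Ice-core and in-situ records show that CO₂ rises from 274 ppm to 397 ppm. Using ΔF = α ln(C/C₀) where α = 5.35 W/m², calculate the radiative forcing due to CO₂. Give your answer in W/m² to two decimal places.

CO₂: 5.35 × ln(397/274) = 5.35 × ln(1.44891) = 5.35 × 0.37081 = 1.9838 W/m².

ΔF = 1.98 W/m²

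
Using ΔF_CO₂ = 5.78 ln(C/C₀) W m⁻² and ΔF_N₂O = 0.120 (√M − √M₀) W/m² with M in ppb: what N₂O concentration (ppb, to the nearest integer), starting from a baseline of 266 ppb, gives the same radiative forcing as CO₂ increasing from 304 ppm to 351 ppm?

CO₂ forcing: 5.78 × ln(351/304) = 5.78 × 0.143759 = 0.83093 W/m².
Set 0.120(√M − √266) = 0.83093: √M = 0.83093/0.120 + √266 = 6.9244 + 16.3095 = 23.2339.
M = (23.2339)² = 539.81 ppb.

M ≈ 540 ppb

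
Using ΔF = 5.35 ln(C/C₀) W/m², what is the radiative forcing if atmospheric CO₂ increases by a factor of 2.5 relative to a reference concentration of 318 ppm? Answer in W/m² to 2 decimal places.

ΔF = 5.35 × ln(2.5) = 5.35 × 0.91629 = 4.9022 W/m².

ΔF = 4.90 W/m²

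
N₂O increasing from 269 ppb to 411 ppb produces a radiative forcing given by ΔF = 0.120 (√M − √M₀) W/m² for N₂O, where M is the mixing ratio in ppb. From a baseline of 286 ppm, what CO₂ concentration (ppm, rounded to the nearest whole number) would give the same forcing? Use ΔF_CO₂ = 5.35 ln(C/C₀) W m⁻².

C ≈ 312 ppm

N₂O forcing: 0.120 × (√411 − √269) = 0.120 × (20.2731 − 16.4012) = 0.120 × 3.8719 = 0.46463 W/m².
Set 5.35 ln(C/286) = 0.46463: ln(C/286) = 0.46463/5.35 = 0.08685, so C = 286 × e^0.08685 = 286 × 1.09073 = 311.95 ppm.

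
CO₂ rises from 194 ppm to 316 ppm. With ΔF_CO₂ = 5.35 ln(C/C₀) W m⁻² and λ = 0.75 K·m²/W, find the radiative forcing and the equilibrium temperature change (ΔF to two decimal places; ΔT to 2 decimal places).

ΔF = 2.61 W/m²; ΔT = 1.96 K

CO₂: 5.35 × ln(316/194) = 5.35 × ln(1.62887) = 5.35 × 0.48789 = 2.6102 W/m².
ΔT = λ ΔF = 0.75 × 2.61 = 1.9575 K.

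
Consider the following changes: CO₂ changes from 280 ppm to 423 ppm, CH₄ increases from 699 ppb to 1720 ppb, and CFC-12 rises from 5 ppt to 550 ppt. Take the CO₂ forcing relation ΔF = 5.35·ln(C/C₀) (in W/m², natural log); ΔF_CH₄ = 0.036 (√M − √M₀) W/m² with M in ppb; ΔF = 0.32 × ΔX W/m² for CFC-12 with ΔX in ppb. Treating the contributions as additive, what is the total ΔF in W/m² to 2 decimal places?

CO₂: 5.35 × ln(423/280) = 5.35 × ln(1.51071) = 5.35 × 0.41258 = 2.2073 W/m².
CH₄: 0.036 × (√1720 − √699) = 0.036 × (41.4729 − 26.4386) = 0.036 × 15.0343 = 0.5412 W/m².
CFC-12: Δ = 550 − 5 = 545 ppt = 0.545 ppb; ΔF = 0.32 × 0.545 = 0.1744 W/m².
Total ΔF = 2.2073 + 0.5412 + 0.1744 = 2.9229 W/m².

ΔF = 2.92 W/m²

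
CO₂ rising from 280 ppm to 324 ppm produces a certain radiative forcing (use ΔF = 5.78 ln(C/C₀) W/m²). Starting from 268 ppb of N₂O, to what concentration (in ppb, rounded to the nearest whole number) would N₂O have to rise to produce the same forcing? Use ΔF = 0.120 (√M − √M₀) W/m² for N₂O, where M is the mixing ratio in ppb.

M ≈ 548 ppb

CO₂ forcing: 5.78 × ln(324/280) = 5.78 × 0.145954 = 0.84361 W/m².
Set 0.120(√M − √268) = 0.84361: √M = 0.84361/0.120 + √268 = 7.0301 + 16.3707 = 23.4008.
M = (23.4008)² = 547.60 ppb.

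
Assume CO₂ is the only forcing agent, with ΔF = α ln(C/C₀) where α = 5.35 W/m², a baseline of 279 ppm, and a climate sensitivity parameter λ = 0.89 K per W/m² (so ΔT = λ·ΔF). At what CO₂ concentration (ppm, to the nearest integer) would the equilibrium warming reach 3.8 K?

C ≈ 620 ppm

Required forcing: ΔF = ΔT/λ = 3.8/0.89 = 4.2697 W/m².
Then ln(C/279) = ΔF/5.35 = 4.2697/5.35 = 0.79807.
So C = 279 × e^0.79807 = 279 × 2.22125 = 619.73 ppm.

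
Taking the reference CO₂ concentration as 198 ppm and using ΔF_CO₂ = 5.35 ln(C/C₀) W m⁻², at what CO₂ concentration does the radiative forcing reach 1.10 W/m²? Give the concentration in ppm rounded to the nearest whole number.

Set 5.35 ln(C/198) = 1.10, so ln(C/198) = 1.10/5.35 = 0.20561.
Then C/198 = e^0.20561 = 1.22827, giving C = 198 × 1.22827 = 243.20 ppm.

C ≈ 243 ppm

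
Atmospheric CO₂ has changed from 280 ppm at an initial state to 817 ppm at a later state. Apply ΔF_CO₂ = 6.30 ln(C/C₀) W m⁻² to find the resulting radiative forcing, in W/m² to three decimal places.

CO₂ absorption bands are partially saturated, so forcing scales with the logarithm of the concentration ratio.
CO₂: 6.30 × ln(817/280) = 6.30 × ln(2.91786) = 6.30 × 1.07085 = 6.7464 W/m².

ΔF = 6.746 W/m²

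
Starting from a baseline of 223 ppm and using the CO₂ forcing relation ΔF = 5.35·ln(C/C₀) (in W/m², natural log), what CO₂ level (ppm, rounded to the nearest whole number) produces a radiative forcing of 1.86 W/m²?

C ≈ 316 ppm

Set 5.35 ln(C/223) = 1.86, so ln(C/223) = 1.86/5.35 = 0.34766.
Then C/223 = e^0.34766 = 1.41575, giving C = 223 × 1.41575 = 315.71 ppm.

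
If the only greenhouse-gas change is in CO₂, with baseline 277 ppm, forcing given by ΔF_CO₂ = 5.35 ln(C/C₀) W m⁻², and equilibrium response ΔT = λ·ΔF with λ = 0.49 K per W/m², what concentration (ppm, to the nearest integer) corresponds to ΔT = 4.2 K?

C ≈ 1375 ppm

Required forcing: ΔF = ΔT/λ = 4.2/0.49 = 8.5714 W/m².
Then ln(C/277) = ΔF/5.35 = 8.5714/5.35 = 1.60213.
So C = 277 × e^1.60213 = 277 × 4.96359 = 1374.91 ppm.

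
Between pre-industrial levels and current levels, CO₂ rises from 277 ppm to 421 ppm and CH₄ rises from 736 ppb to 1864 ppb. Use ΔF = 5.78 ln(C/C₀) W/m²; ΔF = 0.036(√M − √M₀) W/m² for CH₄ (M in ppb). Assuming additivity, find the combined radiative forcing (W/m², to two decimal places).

ΔF = 3.00 W/m²

CO₂: 5.78 × ln(421/277) = 5.78 × ln(1.51986) = 5.78 × 0.41862 = 2.4196 W/m².
CH₄: 0.036 × (√1864 − √736) = 0.036 × (43.1741 − 27.1293) = 0.036 × 16.0448 = 0.5776 W/m².
Total ΔF = 2.4196 + 0.5776 = 2.9972 W/m².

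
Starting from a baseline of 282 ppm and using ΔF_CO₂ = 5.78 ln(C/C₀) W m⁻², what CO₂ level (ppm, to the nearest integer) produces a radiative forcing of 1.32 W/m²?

C ≈ 354 ppm

Set 5.78 ln(C/282) = 1.32, so ln(C/282) = 1.32/5.78 = 0.22837.
Then C/282 = e^0.22837 = 1.25655, giving C = 282 × 1.25655 = 354.35 ppm.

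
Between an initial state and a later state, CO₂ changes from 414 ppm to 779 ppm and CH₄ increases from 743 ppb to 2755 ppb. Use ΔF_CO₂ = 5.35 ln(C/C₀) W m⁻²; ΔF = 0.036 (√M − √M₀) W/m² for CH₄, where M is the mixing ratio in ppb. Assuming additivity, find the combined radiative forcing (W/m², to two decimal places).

CO₂: 5.35 × ln(779/414) = 5.35 × ln(1.88164) = 5.35 × 0.63214 = 3.3819 W/m².
CH₄: 0.036 × (√2755 − √743) = 0.036 × (52.4881 − 27.2580) = 0.036 × 25.2301 = 0.9083 W/m².
Total ΔF = 3.3819 + 0.9083 = 4.2902 W/m².

ΔF = 4.29 W/m²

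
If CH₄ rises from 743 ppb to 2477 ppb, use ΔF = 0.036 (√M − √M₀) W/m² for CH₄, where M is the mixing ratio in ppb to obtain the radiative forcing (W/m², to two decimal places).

ΔF = 0.81 W/m²

CH₄: 0.036 × (√2477 − √743) = 0.036 × (49.7695 − 27.2580) = 0.036 × 22.5115 = 0.8104 W/m².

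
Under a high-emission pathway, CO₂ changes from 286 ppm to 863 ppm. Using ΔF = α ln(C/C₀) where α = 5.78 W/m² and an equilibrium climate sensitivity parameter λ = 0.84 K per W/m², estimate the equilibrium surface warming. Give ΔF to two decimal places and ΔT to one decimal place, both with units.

ΔF = 6.38 W/m²; ΔT = 5.4 K

CO₂: 5.78 × ln(863/286) = 5.78 × ln(3.01748) = 5.78 × 1.10442 = 6.3835 W/m².
ΔT = λ ΔF = 0.84 × 6.38 = 5.3592 K.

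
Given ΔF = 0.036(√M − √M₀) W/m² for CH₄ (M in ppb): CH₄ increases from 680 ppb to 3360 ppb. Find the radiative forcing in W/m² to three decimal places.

CH₄: 0.036 × (√3360 − √680) = 0.036 × (57.9655 − 26.0768) = 0.036 × 31.8887 = 1.1480 W/m².

ΔF = 1.148 W/m²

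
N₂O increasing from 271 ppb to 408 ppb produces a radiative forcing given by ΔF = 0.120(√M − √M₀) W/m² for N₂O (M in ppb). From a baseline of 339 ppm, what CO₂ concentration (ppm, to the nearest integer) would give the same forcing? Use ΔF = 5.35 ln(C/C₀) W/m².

N₂O forcing: 0.120 × (√408 − √271) = 0.120 × (20.1990 − 16.4621) = 0.120 × 3.7369 = 0.44843 W/m².
Set 5.35 ln(C/339) = 0.44843: ln(C/339) = 0.44843/5.35 = 0.08382, so C = 339 × e^0.08382 = 339 × 1.08743 = 368.64 ppm.

C ≈ 369 ppm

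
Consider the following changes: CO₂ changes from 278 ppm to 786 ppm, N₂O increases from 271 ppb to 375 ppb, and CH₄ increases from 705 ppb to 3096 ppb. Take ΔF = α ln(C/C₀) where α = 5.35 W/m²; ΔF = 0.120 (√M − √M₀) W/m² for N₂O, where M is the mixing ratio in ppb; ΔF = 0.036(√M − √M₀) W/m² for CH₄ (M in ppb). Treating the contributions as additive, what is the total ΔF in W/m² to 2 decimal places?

CO₂: 5.35 × ln(786/278) = 5.35 × ln(2.82734) = 5.35 × 1.03934 = 5.5605 W/m².
N₂O: 0.120 × (√375 − √271) = 0.120 × (19.3649 − 16.4621) = 0.120 × 2.9028 = 0.3483 W/m².
CH₄: 0.036 × (√3096 − √705) = 0.036 × (55.6417 − 26.5518) = 0.036 × 29.0899 = 1.0472 W/m².
Total ΔF = 5.5605 + 0.3483 + 1.0472 = 6.9560 W/m².

ΔF = 6.96 W/m²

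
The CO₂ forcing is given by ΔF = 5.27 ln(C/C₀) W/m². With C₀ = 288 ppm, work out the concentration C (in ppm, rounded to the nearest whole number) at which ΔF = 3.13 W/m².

Set 5.27 ln(C/288) = 3.13, so ln(C/288) = 3.13/5.27 = 0.59393.
Then C/288 = e^0.59393 = 1.81109, giving C = 288 × 1.81109 = 521.59 ppm.

C ≈ 522 ppm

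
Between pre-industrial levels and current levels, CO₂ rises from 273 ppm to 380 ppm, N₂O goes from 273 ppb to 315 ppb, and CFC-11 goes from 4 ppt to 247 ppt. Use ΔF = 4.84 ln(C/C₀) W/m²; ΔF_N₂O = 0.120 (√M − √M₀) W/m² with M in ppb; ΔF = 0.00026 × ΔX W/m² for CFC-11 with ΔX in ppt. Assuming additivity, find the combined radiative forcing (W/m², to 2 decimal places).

ΔF = 1.81 W/m²

CO₂: 4.84 × ln(380/273) = 4.84 × ln(1.39194) = 4.84 × 0.33070 = 1.6006 W/m².
N₂O: 0.120 × (√315 − √273) = 0.120 × (17.7482 − 16.5227) = 0.120 × 1.2255 = 0.1471 W/m².
CFC-11: ΔF = 0.00026 × (247 − 4) = 0.00026 × 243 = 0.0632 W/m².
Total ΔF = 1.6006 + 0.1471 + 0.0632 = 1.8109 W/m².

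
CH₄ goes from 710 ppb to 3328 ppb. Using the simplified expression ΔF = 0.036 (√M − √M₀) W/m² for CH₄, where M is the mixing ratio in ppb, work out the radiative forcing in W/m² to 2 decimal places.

CH₄: 0.036 × (√3328 − √710) = 0.036 × (57.6888 − 26.6458) = 0.036 × 31.0430 = 1.1175 W/m².

ΔF = 1.12 W/m²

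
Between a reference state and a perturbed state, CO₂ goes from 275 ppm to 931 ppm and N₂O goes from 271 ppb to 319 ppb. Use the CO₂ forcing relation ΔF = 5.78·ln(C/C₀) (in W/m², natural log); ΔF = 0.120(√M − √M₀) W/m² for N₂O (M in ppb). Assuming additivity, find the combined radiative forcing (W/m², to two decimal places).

ΔF = 7.22 W/m²

CO₂: 5.78 × ln(931/275) = 5.78 × ln(3.38545) = 5.78 × 1.21949 = 7.0487 W/m².
N₂O: 0.120 × (√319 − √271) = 0.120 × (17.8606 − 16.4621) = 0.120 × 1.3985 = 0.1678 W/m².
Total ΔF = 7.0487 + 0.1678 = 7.2165 W/m².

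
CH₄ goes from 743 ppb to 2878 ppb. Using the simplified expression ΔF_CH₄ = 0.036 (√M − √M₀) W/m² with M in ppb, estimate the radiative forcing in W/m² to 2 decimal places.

CH₄: 0.036 × (√2878 − √743) = 0.036 × (53.6470 − 27.2580) = 0.036 × 26.3890 = 0.9500 W/m².

ΔF = 0.95 W/m²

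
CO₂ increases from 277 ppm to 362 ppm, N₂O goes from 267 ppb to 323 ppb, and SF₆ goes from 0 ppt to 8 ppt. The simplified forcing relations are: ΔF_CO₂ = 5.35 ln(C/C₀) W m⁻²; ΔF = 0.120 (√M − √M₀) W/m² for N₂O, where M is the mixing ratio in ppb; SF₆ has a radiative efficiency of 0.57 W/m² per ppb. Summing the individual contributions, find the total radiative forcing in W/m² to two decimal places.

CO₂: 5.35 × ln(362/277) = 5.35 × ln(1.30686) = 5.35 × 0.26763 = 1.4318 W/m².
N₂O: 0.120 × (√323 − √267) = 0.120 × (17.9722 − 16.3401) = 0.120 × 1.6321 = 0.1959 W/m².
SF₆: Δ = 8 − 0 = 8 ppt = 0.008 ppb; ΔF = 0.57 × 0.008 = 0.0046 W/m².
Total ΔF = 1.4318 + 0.1959 + 0.0046 = 1.6323 W/m².

ΔF = 1.63 W/m²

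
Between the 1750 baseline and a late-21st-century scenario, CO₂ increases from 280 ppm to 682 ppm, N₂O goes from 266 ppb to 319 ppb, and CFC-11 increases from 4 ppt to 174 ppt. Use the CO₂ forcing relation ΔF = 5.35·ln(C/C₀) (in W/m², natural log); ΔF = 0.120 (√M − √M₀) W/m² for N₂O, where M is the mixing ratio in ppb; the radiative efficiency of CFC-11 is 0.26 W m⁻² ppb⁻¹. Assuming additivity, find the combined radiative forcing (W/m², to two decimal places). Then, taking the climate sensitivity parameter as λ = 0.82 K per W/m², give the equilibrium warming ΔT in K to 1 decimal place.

CO₂: 5.35 × ln(682/280) = 5.35 × ln(2.43571) = 5.35 × 0.89024 = 4.7628 W/m².
N₂O: 0.120 × (√319 − √266) = 0.120 × (17.8606 − 16.3095) = 0.120 × 1.5511 = 0.1861 W/m².
CFC-11: Δ = 174 − 4 = 170 ppt = 0.170 ppb; ΔF = 0.26 × 0.170 = 0.0442 W/m².
Total ΔF = 4.7628 + 0.1861 + 0.0442 = 4.9931 W/m².
ΔT = λ ΔF = 0.82 × 4.99 = 4.0918 K.

ΔF = 4.99 W/m²; ΔT = 4.1 K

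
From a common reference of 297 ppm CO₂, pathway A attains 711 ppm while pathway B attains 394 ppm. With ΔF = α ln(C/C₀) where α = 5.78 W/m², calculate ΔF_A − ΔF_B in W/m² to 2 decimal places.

ΔF_A − ΔF_B = 3.41 W/m²

ΔF_A = 5.78 ln(711/297) = 5.78 × 0.87294 = 5.0456 W/m².
ΔF_B = 5.78 ln(394/297) = 5.78 × 0.28262 = 1.6335 W/m².
Difference: 5.0456 − 1.6335 = 3.4121 W/m².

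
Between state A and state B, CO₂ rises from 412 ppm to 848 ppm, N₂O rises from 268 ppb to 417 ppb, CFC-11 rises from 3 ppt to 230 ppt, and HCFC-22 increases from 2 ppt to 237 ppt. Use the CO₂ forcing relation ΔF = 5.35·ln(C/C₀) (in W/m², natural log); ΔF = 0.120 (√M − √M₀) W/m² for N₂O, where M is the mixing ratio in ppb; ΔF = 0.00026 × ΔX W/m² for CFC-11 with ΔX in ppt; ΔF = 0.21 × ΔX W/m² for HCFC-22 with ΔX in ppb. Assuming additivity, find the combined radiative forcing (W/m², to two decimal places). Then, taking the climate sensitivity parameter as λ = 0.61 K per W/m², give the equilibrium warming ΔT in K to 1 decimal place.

ΔF = 4.46 W/m²; ΔT = 2.7 K

CO₂: 5.35 × ln(848/412) = 5.35 × ln(2.05825) = 5.35 × 0.72186 = 3.8620 W/m².
N₂O: 0.120 × (√417 − √268) = 0.120 × (20.4206 − 16.3707) = 0.120 × 4.0499 = 0.4860 W/m².
CFC-11: ΔF = 0.00026 × (230 − 3) = 0.00026 × 227 = 0.0590 W/m².
HCFC-22: Δ = 237 − 2 = 235 ppt = 0.235 ppb; ΔF = 0.21 × 0.235 = 0.0494 W/m².
Total ΔF = 3.8620 + 0.4860 + 0.0590 + 0.0494 = 4.4564 W/m².
ΔT = λ ΔF = 0.61 × 4.46 = 2.7206 K.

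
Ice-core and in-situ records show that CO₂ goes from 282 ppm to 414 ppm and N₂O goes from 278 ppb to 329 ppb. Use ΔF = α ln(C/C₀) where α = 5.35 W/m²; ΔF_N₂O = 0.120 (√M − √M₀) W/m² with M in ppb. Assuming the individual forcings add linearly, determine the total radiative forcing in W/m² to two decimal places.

ΔF = 2.23 W/m²

CO₂: 5.35 × ln(414/282) = 5.35 × ln(1.46809) = 5.35 × 0.38396 = 2.0542 W/m².
N₂O: 0.120 × (√329 − √278) = 0.120 × (18.1384 − 16.6733) = 0.120 × 1.4651 = 0.1758 W/m².
Total ΔF = 2.0542 + 0.1758 = 2.2300 W/m².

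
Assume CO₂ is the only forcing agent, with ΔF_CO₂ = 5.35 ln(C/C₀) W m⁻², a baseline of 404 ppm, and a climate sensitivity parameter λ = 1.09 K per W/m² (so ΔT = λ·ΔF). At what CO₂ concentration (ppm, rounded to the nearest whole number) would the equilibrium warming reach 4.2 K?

Required forcing: ΔF = ΔT/λ = 4.2/1.09 = 3.8532 W/m².
Then ln(C/404) = ΔF/5.35 = 3.8532/5.35 = 0.72022.
So C = 404 × e^0.72022 = 404 × 2.05489 = 830.18 ppm.

C ≈ 830 ppm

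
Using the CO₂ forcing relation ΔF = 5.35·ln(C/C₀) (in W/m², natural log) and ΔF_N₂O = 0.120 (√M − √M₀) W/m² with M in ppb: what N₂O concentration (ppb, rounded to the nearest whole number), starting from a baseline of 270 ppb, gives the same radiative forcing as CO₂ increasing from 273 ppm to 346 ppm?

CO₂ forcing: 5.35 × ln(346/273) = 5.35 × 0.236967 = 1.26777 W/m².
Set 0.120(√M − √270) = 1.26777: √M = 1.26777/0.120 + √270 = 10.5648 + 16.4317 = 26.9965.
M = (26.9965)² = 728.81 ppb.

M ≈ 729 ppb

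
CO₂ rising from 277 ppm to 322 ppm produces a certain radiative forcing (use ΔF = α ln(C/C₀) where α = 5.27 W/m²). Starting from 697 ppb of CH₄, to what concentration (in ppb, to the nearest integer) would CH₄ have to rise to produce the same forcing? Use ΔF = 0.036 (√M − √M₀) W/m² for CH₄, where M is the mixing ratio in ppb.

M ≈ 2346 ppb

CO₂ forcing: 5.27 × ln(322/277) = 5.27 × 0.150534 = 0.79331 W/m².
Set 0.036(√M − √697) = 0.79331: √M = 0.79331/0.036 + √697 = 22.0364 + 26.4008 = 48.4372.
M = (48.4372)² = 2346.16 ppb.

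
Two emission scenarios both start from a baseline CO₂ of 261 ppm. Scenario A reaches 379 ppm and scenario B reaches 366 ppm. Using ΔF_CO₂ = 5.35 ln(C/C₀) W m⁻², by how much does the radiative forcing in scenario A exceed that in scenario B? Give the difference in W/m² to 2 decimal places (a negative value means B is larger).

ΔF_A − ΔF_B = 0.19 W/m²

ΔF_A = 5.35 ln(379/261) = 5.35 × 0.37302 = 1.9957 W/m².
ΔF_B = 5.35 ln(366/261) = 5.35 × 0.33811 = 1.8089 W/m².
Difference: 1.9957 − 1.8089 = 0.1868 W/m².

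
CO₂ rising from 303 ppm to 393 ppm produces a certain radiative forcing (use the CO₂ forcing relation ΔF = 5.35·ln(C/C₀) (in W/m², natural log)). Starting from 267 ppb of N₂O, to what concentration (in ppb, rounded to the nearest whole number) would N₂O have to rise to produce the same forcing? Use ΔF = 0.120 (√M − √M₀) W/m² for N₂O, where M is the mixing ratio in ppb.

M ≈ 780 ppb

CO₂ forcing: 5.35 × ln(393/303) = 5.35 × 0.260077 = 1.39141 W/m².
Set 0.120(√M − √267) = 1.39141: √M = 1.39141/0.120 + √267 = 11.5951 + 16.3401 = 27.9352.
M = (27.9352)² = 780.38 ppb.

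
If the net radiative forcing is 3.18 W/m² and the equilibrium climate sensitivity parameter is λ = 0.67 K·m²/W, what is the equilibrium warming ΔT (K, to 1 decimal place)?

ΔT = 2.1 K

ΔT = λ ΔF = 0.67 × 3.18 = 2.1306 K.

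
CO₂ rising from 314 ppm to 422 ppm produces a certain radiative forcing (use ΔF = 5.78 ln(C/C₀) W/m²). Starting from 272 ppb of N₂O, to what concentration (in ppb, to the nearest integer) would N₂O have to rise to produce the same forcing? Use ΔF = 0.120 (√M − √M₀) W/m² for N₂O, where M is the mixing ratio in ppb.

CO₂ forcing: 5.78 × ln(422/314) = 5.78 × 0.295612 = 1.70864 W/m².
Set 0.120(√M − √272) = 1.70864: √M = 1.70864/0.120 + √272 = 14.2387 + 16.4924 = 30.7311.
M = (30.7311)² = 944.40 ppb.

M ≈ 944 ppb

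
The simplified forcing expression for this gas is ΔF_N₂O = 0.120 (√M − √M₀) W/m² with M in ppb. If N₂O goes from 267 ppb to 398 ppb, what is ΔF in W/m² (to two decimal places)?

N₂O: 0.120 × (√398 − √267) = 0.120 × (19.9499 − 16.3401) = 0.120 × 3.6098 = 0.4332 W/m².

ΔF = 0.43 W/m²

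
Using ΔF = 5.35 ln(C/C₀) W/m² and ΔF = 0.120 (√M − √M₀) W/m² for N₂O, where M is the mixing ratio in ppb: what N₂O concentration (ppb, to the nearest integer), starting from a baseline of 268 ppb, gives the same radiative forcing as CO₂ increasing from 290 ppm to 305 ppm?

CO₂ forcing: 5.35 × ln(305/290) = 5.35 × 0.050431 = 0.26981 W/m².
Set 0.120(√M − √268) = 0.26981: √M = 0.26981/0.120 + √268 = 2.2484 + 16.3707 = 18.6191.
M = (18.6191)² = 346.67 ppb.

M ≈ 347 ppb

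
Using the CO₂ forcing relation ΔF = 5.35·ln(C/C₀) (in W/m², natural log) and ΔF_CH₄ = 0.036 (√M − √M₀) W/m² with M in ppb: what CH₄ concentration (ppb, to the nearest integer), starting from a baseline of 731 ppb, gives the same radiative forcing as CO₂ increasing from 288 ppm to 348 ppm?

M ≈ 3043 ppb

CO₂ forcing: 5.35 × ln(348/288) = 5.35 × 0.189242 = 1.01244 W/m².
Set 0.036(√M − √731) = 1.01244: √M = 1.01244/0.036 + √731 = 28.1233 + 27.0370 = 55.1603.
M = (55.1603)² = 3042.66 ppb.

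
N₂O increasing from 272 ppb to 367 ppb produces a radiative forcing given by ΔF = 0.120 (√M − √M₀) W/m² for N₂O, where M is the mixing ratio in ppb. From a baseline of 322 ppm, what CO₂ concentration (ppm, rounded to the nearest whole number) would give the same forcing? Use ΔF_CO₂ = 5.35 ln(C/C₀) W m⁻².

C ≈ 342 ppm

N₂O forcing: 0.120 × (√367 − √272) = 0.120 × (19.1572 − 16.4924) = 0.120 × 2.6648 = 0.31978 W/m².
Set 5.35 ln(C/322) = 0.31978: ln(C/322) = 0.31978/5.35 = 0.05977, so C = 322 × e^0.05977 = 322 × 1.06159 = 341.83 ppm.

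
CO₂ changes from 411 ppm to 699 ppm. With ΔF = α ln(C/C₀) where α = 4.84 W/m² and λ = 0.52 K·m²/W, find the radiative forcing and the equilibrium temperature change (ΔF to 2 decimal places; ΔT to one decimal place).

CO₂: 4.84 × ln(699/411) = 4.84 × ln(1.70073) = 4.84 × 0.53106 = 2.5703 W/m².
ΔT = λ ΔF = 0.52 × 2.57 = 1.3364 K.

ΔF = 2.57 W/m²; ΔT = 1.3 K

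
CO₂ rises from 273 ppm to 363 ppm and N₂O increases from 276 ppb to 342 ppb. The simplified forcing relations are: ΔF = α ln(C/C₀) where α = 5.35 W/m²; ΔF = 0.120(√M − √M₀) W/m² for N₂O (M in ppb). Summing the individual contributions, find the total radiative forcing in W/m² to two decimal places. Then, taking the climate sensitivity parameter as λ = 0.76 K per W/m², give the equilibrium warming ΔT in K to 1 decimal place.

ΔF = 1.75 W/m²; ΔT = 1.3 K

CO₂: 5.35 × ln(363/273) = 5.35 × ln(1.32967) = 5.35 × 0.28493 = 1.5244 W/m².
N₂O: 0.120 × (√342 − √276) = 0.120 × (18.4932 − 16.6132) = 0.120 × 1.8800 = 0.2256 W/m².
Total ΔF = 1.5244 + 0.2256 = 1.7500 W/m².
ΔT = λ ΔF = 0.76 × 1.75 = 1.3300 K.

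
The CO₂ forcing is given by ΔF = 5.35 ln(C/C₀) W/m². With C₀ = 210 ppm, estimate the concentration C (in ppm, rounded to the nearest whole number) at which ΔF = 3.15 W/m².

Set 5.35 ln(C/210) = 3.15, so ln(C/210) = 3.15/5.35 = 0.58879.
Then C/210 = e^0.58879 = 1.80181, giving C = 210 × 1.80181 = 378.38 ppm.

C ≈ 378 ppm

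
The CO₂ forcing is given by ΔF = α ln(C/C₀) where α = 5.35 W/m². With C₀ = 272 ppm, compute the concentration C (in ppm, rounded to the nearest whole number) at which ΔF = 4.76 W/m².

Set 5.35 ln(C/272) = 4.76, so ln(C/272) = 4.76/5.35 = 0.88972.
Then C/272 = e^0.88972 = 2.43445, giving C = 272 × 2.43445 = 662.17 ppm.

C ≈ 662 ppm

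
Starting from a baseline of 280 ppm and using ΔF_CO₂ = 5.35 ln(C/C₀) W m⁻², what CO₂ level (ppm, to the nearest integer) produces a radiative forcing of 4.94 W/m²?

C ≈ 705 ppm

Set 5.35 ln(C/280) = 4.94, so ln(C/280) = 4.94/5.35 = 0.92336.
Then C/280 = e^0.92336 = 2.51774, giving C = 280 × 2.51774 = 704.97 ppm.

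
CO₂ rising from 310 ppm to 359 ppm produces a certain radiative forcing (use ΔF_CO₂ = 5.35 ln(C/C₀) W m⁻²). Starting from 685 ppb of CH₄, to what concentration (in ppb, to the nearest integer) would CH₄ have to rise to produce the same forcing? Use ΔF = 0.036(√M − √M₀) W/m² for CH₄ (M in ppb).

M ≈ 2302 ppb

CO₂ forcing: 5.35 × ln(359/310) = 5.35 × 0.146750 = 0.78511 W/m².
Set 0.036(√M − √685) = 0.78511: √M = 0.78511/0.036 + √685 = 21.8086 + 26.1725 = 47.9811.
M = (47.9811)² = 2302.19 ppb.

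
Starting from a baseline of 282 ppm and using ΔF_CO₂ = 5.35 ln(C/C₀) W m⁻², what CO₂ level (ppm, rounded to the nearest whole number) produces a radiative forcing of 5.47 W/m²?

C ≈ 784 ppm

Set 5.35 ln(C/282) = 5.47, so ln(C/282) = 5.47/5.35 = 1.02243.
Then C/282 = e^1.02243 = 2.77994, giving C = 282 × 2.77994 = 783.94 ppm.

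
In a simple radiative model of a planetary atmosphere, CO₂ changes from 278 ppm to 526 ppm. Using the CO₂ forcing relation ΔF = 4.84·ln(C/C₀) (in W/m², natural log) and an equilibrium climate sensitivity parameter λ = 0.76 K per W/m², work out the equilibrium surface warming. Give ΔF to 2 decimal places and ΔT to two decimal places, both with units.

ΔF = 3.09 W/m²; ΔT = 2.35 K

CO₂: 4.84 × ln(526/278) = 4.84 × ln(1.89209) = 4.84 × 0.63768 = 3.0864 W/m².
ΔT = λ ΔF = 0.76 × 3.09 = 2.3484 K.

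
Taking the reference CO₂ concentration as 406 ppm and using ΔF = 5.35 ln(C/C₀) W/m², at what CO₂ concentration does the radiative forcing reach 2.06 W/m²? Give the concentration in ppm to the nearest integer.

Set 5.35 ln(C/406) = 2.06, so ln(C/406) = 2.06/5.35 = 0.38505.
Then C/406 = e^0.38505 = 1.46969, giving C = 406 × 1.46969 = 596.69 ppm.

C ≈ 597 ppm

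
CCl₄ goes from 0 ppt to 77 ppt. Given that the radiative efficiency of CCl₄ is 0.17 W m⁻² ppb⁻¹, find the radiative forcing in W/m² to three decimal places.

ΔF = 0.013 W/m²

CCl₄: Δ = 77 − 0 = 77 ppt = 0.077 ppb; ΔF = 0.17 × 0.077 = 0.0131 W/m².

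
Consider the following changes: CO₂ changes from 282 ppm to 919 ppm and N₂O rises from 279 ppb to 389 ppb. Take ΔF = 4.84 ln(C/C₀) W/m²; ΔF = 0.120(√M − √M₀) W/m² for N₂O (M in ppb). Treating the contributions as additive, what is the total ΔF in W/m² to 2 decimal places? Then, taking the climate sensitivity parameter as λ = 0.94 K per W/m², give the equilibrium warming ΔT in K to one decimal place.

CO₂: 4.84 × ln(919/282) = 4.84 × ln(3.25887) = 4.84 × 1.18138 = 5.7179 W/m².
N₂O: 0.120 × (√389 − √279) = 0.120 × (19.7231 − 16.7033) = 0.120 × 3.0198 = 0.3624 W/m².
Total ΔF = 5.7179 + 0.3624 = 6.0803 W/m².
ΔT = λ ΔF = 0.94 × 6.08 = 5.7152 K.

ΔF = 6.08 W/m²; ΔT = 5.7 K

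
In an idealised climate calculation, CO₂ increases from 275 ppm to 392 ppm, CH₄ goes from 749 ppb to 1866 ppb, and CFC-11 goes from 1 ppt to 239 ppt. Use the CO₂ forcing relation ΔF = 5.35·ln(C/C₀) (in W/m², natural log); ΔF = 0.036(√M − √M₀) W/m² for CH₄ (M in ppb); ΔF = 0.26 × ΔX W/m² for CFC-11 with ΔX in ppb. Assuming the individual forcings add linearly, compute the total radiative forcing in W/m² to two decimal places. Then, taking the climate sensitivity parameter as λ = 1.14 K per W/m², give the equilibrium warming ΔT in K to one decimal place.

ΔF = 2.53 W/m²; ΔT = 2.9 K

CO₂: 5.35 × ln(392/275) = 5.35 × ln(1.42545) = 5.35 × 0.35449 = 1.8965 W/m².
CH₄: 0.036 × (√1866 − √749) = 0.036 × (43.1972 − 27.3679) = 0.036 × 15.8293 = 0.5699 W/m².
CFC-11: Δ = 239 − 1 = 238 ppt = 0.238 ppb; ΔF = 0.26 × 0.238 = 0.0619 W/m².
Total ΔF = 1.8965 + 0.5699 + 0.0619 = 2.5283 W/m².
ΔT = λ ΔF = 1.14 × 2.53 = 2.8842 K.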